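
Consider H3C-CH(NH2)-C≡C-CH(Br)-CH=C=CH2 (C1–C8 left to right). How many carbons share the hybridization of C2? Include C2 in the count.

3

C2 is sp3 (only σ bonds).
C1: sp3 ✓
C2: sp3 ✓
C3: sp
C4: sp
C5: sp3 ✓
C6: sp2
C7: sp
C8: sp2
3 carbons are sp3.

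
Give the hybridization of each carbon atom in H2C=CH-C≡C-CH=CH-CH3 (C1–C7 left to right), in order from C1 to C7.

C1 sp2, C2 sp2, C3 sp, C4 sp, C5 sp2, C6 sp2, C7 sp3

C1 (3 σ bonds, plus one π bond) has steric number 3: sp2.
C2 has 3 σ bonds, plus one π bond: steric number 3 → sp2.
C3: 2 σ bonds, plus two π bonds; 2 regions of electron density → sp.
C4 carries 2 σ bonds, plus two π bonds, giving a steric number of 2, so it is sp.
C5: 3 σ bonds, plus one π bond; 3 regions of electron density → sp2.
C6 — 3 σ bonds, plus one π bond. Steric number 3, so sp2.
C7: 4 σ bonds — 4 electron domains, sp3.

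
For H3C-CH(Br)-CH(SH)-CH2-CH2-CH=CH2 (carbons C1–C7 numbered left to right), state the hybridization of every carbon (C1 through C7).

C1 sp3, C2 sp3, C3 sp3, C4 sp3, C5 sp3, C6 sp2, C7 sp2

C1 — 4 σ bonds. Steric number 4, so sp3.
C2 is sp3: 4 σ bonds, 4 electron-density regions.
C3: 4 σ bonds; 4 regions of electron density → sp3.
C4: 4 σ bonds — 4 electron domains, sp3.
C5: 4 σ bonds — 4 electron domains, sp3.
C6 is sp2: 3 σ bonds, plus one π bond, 3 electron-density regions.
C7 — 3 σ bonds, plus one π bond. Steric number 3, so sp2.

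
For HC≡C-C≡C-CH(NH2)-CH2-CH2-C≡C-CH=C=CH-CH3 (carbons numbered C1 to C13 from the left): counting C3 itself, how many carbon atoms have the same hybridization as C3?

C3 is sp (two π bonds).
C1: sp ✓
C2: sp ✓
C3: sp ✓
C4: sp ✓
C5: sp3
C6: sp3
C7: sp3
C8: sp ✓
C9: sp ✓
C10: sp2
C11: sp ✓
C12: sp2
C13: sp3
7 carbons are sp.

7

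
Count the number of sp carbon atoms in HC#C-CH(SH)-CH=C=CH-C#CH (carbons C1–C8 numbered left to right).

5

C1: sp ✓
C2: sp ✓
C3: sp3
C4: sp2
C5: sp ✓
C6: sp2
C7: sp ✓
C8: sp ✓
C1, C2, C5, C7, C8 → 5 sp carbons.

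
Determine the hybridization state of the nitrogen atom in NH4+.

Four σ bonds, no lone pair → sp3, tetrahedral.

sp3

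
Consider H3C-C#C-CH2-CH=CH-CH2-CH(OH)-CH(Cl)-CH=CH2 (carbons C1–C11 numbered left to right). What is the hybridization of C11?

sp2

C11: 3 σ bonds, plus one π bond; 3 regions of electron density → sp2.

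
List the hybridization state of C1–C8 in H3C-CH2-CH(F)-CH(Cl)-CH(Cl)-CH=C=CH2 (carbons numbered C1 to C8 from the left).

C1 sp3, C2 sp3, C3 sp3, C4 sp3, C5 sp3, C6 sp2, C7 sp, C8 sp2

C1 (4 σ bonds) has steric number 4: sp3.
C2 is sp3: 4 σ bonds, 4 electron-density regions.
C3 (4 σ bonds) has steric number 4: sp3.
C4 is sp3: 4 σ bonds, 4 electron-density regions.
C5 carries 4 σ bonds, giving a steric number of 4, so it is sp3.
C6 (3 σ bonds, plus one π bond) has steric number 3: sp2.
C7 — 2 σ bonds, plus two π bonds. Steric number 2, so sp.
C8 is sp2: 3 σ bonds, plus one π bond, 3 electron-density regions.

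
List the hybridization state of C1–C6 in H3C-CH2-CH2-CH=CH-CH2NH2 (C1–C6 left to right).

C1 sp3, C2 sp3, C3 sp3, C4 sp2, C5 sp2, C6 sp3

C1: 4 σ bonds — 4 electron domains, sp3.
C2 has 4 σ bonds: steric number 4 → sp3.
C3 — 4 σ bonds. Steric number 4, so sp3.
C4 is sp2: 3 σ bonds, plus one π bond, 3 electron-density regions.
C5 has 3 σ bonds, plus one π bond: steric number 3 → sp2.
C6 carries 4 σ bonds, giving a steric number of 4, so it is sp3.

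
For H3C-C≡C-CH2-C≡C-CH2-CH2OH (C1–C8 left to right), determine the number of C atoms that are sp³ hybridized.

C1: sp3 ✓
C2: sp
C3: sp
C4: sp3 ✓
C5: sp
C6: sp
C7: sp3 ✓
C8: sp3 ✓
C1, C4, C7, C8 → 4 sp3 carbons.

4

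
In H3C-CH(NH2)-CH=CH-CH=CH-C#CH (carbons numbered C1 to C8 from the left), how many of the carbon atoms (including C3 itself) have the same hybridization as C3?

4

C3 is sp2 (one π bond).
C1: sp3
C2: sp3
C3: sp2 ✓
C4: sp2 ✓
C5: sp2 ✓
C6: sp2 ✓
C7: sp
C8: sp
4 carbons are sp2.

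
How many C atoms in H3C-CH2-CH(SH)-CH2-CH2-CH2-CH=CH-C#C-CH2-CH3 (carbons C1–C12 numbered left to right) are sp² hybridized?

C1: sp3
C2: sp3
C3: sp3
C4: sp3
C5: sp3
C6: sp3
C7: sp2 ✓
C8: sp2 ✓
C9: sp
C10: sp
C11: sp3
C12: sp3
C7, C8 → 2 sp2 carbons.

2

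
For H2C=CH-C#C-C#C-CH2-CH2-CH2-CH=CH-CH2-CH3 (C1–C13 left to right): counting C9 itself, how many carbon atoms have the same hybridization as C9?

C9 is sp3 (only σ bonds).
C1: sp2
C2: sp2
C3: sp
C4: sp
C5: sp
C6: sp
C7: sp3 ✓
C8: sp3 ✓
C9: sp3 ✓
C10: sp2
C11: sp2
C12: sp3 ✓
C13: sp3 ✓
5 carbons are sp3.

5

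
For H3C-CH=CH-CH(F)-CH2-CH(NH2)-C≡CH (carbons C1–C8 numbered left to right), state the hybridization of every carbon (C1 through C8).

C1: 4 σ bonds — 4 electron domains, sp3.
C2: 3 σ bonds, plus one π bond — 3 electron domains, sp2.
C3 is sp2: 3 σ bonds, plus one π bond, 3 electron-density regions.
C4 (4 σ bonds) has steric number 4: sp3.
C5 (4 σ bonds) has steric number 4: sp3.
C6: 4 σ bonds; 4 regions of electron density → sp3.
C7: 2 σ bonds, plus two π bonds — 2 electron domains, sp.
C8 (2 σ bonds, plus two π bonds) has steric number 2: sp.

C1 sp3, C2 sp2, C3 sp2, C4 sp3, C5 sp3, C6 sp3, C7 sp, C8 sp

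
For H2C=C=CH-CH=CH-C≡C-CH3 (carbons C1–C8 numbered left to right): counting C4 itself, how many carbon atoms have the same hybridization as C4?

4

C4 is sp2 (one π bond).
C1: sp2 ✓
C2: sp
C3: sp2 ✓
C4: sp2 ✓
C5: sp2 ✓
C6: sp
C7: sp
C8: sp3
4 carbons are sp2.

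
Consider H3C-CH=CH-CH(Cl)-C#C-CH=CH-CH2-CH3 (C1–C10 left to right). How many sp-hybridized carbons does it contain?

C1: sp3
C2: sp2
C3: sp2
C4: sp3
C5: sp ✓
C6: sp ✓
C7: sp2
C8: sp2
C9: sp3
C10: sp3
C5, C6 → 2 sp carbons.

2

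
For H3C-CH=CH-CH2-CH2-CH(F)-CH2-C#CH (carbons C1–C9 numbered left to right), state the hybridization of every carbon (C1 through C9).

C1 sp3, C2 sp2, C3 sp2, C4 sp3, C5 sp3, C6 sp3, C7 sp3, C8 sp, C9 sp

C1 has 4 σ bonds: steric number 4 → sp3.
C2: 3 σ bonds, plus one π bond — 3 electron domains, sp2.
C3 is sp2: 3 σ bonds, plus one π bond, 3 electron-density regions.
C4 (4 σ bonds) has steric number 4: sp3.
C5: 4 σ bonds — 4 electron domains, sp3.
C6 has 4 σ bonds: steric number 4 → sp3.
C7 is sp3: 4 σ bonds, 4 electron-density regions.
C8 is sp: 2 σ bonds, plus two π bonds, 2 electron-density regions.
C9: 2 σ bonds, plus two π bonds; 2 regions of electron density → sp.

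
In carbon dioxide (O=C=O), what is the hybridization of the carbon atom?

sp

Two σ bonds, two π bonds → steric number 2 → sp.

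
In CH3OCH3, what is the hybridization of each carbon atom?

sp^3

Each carbon atom: 4 σ bonds — 4 electron domains, sp3.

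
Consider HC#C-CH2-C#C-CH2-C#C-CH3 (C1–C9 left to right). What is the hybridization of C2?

sp

C2 has 2 σ bonds, plus two π bonds: steric number 2 → sp.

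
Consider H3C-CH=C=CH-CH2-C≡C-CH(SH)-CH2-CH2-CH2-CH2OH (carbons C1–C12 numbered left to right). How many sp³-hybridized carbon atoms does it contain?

C1: sp3 ✓
C2: sp2
C3: sp
C4: sp2
C5: sp3 ✓
C6: sp
C7: sp
C8: sp3 ✓
C9: sp3 ✓
C10: sp3 ✓
C11: sp3 ✓
C12: sp3 ✓
C1, C5, C8, C9, C10, C11, C12 → 7 sp3 carbons.

7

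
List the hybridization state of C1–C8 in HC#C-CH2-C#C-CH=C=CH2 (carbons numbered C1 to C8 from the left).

C1 (2 σ bonds, plus two π bonds) has steric number 2: sp.
C2: 2 σ bonds, plus two π bonds; 2 regions of electron density → sp.
C3 is sp3: 4 σ bonds, 4 electron-density regions.
C4: 2 σ bonds, plus two π bonds — 2 electron domains, sp.
C5 is sp: 2 σ bonds, plus two π bonds, 2 electron-density regions.
C6 has 3 σ bonds, plus one π bond: steric number 3 → sp2.
C7: 2 σ bonds, plus two π bonds — 2 electron domains, sp.
C8 is sp2: 3 σ bonds, plus one π bond, 3 electron-density regions.

C1 sp, C2 sp, C3 sp3, C4 sp, C5 sp, C6 sp2, C7 sp, C8 sp2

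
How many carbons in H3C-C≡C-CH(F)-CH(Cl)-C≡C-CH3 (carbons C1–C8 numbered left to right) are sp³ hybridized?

4

C1: sp3 ✓
C2: sp
C3: sp
C4: sp3 ✓
C5: sp3 ✓
C6: sp
C7: sp
C8: sp3 ✓
C1, C4, C5, C8 → 4 sp3 carbons.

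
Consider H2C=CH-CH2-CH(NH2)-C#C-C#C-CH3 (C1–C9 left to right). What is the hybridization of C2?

sp2

C2 (3 σ bonds, plus one π bond) has steric number 3: sp2.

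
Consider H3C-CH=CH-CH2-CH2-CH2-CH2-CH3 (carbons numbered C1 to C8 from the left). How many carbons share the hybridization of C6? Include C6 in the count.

C6 is sp3 (only σ bonds).
C1: sp3 ✓
C2: sp2
C3: sp2
C4: sp3 ✓
C5: sp3 ✓
C6: sp3 ✓
C7: sp3 ✓
C8: sp3 ✓
6 carbons are sp3.

6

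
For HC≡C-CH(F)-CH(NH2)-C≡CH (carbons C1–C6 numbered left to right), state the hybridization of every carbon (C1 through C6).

C1 is sp: 2 σ bonds, plus two π bonds, 2 electron-density regions.
C2 carries 2 σ bonds, plus two π bonds, giving a steric number of 2, so it is sp.
C3 is sp3: 4 σ bonds, 4 electron-density regions.
C4 (4 σ bonds) has steric number 4: sp3.
C5 is sp: 2 σ bonds, plus two π bonds, 2 electron-density regions.
C6 (2 σ bonds, plus two π bonds) has steric number 2: sp.

C1 sp, C2 sp, C3 sp3, C4 sp3, C5 sp, C6 sp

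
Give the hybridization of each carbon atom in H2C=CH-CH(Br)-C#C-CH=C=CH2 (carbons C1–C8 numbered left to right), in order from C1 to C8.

C1 — 3 σ bonds, plus one π bond. Steric number 3, so sp2.
C2 carries 3 σ bonds, plus one π bond, giving a steric number of 3, so it is sp2.
C3 has 4 σ bonds: steric number 4 → sp3.
C4: 2 σ bonds, plus two π bonds; 2 regions of electron density → sp.
C5 carries 2 σ bonds, plus two π bonds, giving a steric number of 2, so it is sp.
C6 (3 σ bonds, plus one π bond) has steric number 3: sp2.
C7 (2 σ bonds, plus two π bonds) has steric number 2: sp.
C8: 3 σ bonds, plus one π bond — 3 electron domains, sp2.

C1 sp2, C2 sp2, C3 sp3, C4 sp, C5 sp, C6 sp2, C7 sp, C8 sp2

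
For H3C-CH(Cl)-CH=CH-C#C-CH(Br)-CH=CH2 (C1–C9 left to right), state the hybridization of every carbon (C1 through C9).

C1 is sp3: 4 σ bonds, 4 electron-density regions.
C2 (4 σ bonds) has steric number 4: sp3.
C3: 3 σ bonds, plus one π bond; 3 regions of electron density → sp2.
C4 — 3 σ bonds, plus one π bond. Steric number 3, so sp2.
C5 (2 σ bonds, plus two π bonds) has steric number 2: sp.
C6 (2 σ bonds, plus two π bonds) has steric number 2: sp.
C7 — 4 σ bonds. Steric number 4, so sp3.
C8 carries 3 σ bonds, plus one π bond, giving a steric number of 3, so it is sp2.
C9: 3 σ bonds, plus one π bond — 3 electron domains, sp2.

C1 sp3, C2 sp3, C3 sp2, C4 sp2, C5 sp, C6 sp, C7 sp3, C8 sp2, C9 sp2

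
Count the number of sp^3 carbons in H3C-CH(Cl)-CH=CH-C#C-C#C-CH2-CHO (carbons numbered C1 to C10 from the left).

3

C1: sp3 ✓
C2: sp3 ✓
C3: sp2
C4: sp2
C5: sp
C6: sp
C7: sp
C8: sp
C9: sp3 ✓
C10: sp2
C1, C2, C9 → 3 sp3 carbons.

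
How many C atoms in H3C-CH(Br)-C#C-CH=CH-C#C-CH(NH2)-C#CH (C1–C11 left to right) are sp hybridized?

C1: sp3
C2: sp3
C3: sp ✓
C4: sp ✓
C5: sp2
C6: sp2
C7: sp ✓
C8: sp ✓
C9: sp3
C10: sp ✓
C11: sp ✓
C3, C4, C7, C8, C10, C11 → 6 sp carbons.

6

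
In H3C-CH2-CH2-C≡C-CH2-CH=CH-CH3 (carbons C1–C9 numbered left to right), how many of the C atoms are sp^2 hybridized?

2

C1: sp3
C2: sp3
C3: sp3
C4: sp
C5: sp
C6: sp3
C7: sp2 ✓
C8: sp2 ✓
C9: sp3
C7, C8 → 2 sp2 carbons.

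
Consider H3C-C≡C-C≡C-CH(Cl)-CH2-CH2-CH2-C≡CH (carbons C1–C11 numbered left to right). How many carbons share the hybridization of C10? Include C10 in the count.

C10 is sp (two π bonds).
C1: sp3
C2: sp ✓
C3: sp ✓
C4: sp ✓
C5: sp ✓
C6: sp3
C7: sp3
C8: sp3
C9: sp3
C10: sp ✓
C11: sp ✓
6 carbons are sp.

6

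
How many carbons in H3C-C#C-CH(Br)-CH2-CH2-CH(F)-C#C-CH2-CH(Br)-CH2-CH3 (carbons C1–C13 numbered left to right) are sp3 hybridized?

C1: sp3 ✓
C2: sp
C3: sp
C4: sp3 ✓
C5: sp3 ✓
C6: sp3 ✓
C7: sp3 ✓
C8: sp
C9: sp
C10: sp3 ✓
C11: sp3 ✓
C12: sp3 ✓
C13: sp3 ✓
C1, C4, C5, C6, C7, C10, C11, C12, C13 → 9 sp3 carbons.

9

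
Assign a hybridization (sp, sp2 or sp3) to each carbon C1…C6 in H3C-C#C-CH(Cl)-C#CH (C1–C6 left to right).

C1 sp3, C2 sp, C3 sp, C4 sp3, C5 sp, C6 sp

C1 — 4 σ bonds. Steric number 4, so sp3.
C2: 2 σ bonds, plus two π bonds — 2 electron domains, sp.
C3: 2 σ bonds, plus two π bonds — 2 electron domains, sp.
C4 (4 σ bonds) has steric number 4: sp3.
C5: 2 σ bonds, plus two π bonds; 2 regions of electron density → sp.
C6: 2 σ bonds, plus two π bonds; 2 regions of electron density → sp.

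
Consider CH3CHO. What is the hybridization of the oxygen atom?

The oxygen atom is sp2: 1 σ bond and 2 lone pairs, plus one π bond, 3 electron-density regions.

sp2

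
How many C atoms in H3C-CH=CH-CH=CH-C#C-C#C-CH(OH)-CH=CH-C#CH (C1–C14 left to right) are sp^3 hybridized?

C1: sp3 ✓
C2: sp2
C3: sp2
C4: sp2
C5: sp2
C6: sp
C7: sp
C8: sp
C9: sp
C10: sp3 ✓
C11: sp2
C12: sp2
C13: sp
C14: sp
C1, C10 → 2 sp3 carbons.

2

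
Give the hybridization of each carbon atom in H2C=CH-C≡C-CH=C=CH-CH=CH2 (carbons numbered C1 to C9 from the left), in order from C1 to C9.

C1 — 3 σ bonds, plus one π bond. Steric number 3, so sp2.
C2 (3 σ bonds, plus one π bond) has steric number 3: sp2.
C3 (2 σ bonds, plus two π bonds) has steric number 2: sp.
C4: 2 σ bonds, plus two π bonds; 2 regions of electron density → sp.
C5 — 3 σ bonds, plus one π bond. Steric number 3, so sp2.
C6: 2 σ bonds, plus two π bonds; 2 regions of electron density → sp.
C7 (3 σ bonds, plus one π bond) has steric number 3: sp2.
C8: 3 σ bonds, plus one π bond — 3 electron domains, sp2.
C9 is sp2: 3 σ bonds, plus one π bond, 3 electron-density regions.

C1 sp2, C2 sp2, C3 sp, C4 sp, C5 sp2, C6 sp, C7 sp2, C8 sp2, C9 sp2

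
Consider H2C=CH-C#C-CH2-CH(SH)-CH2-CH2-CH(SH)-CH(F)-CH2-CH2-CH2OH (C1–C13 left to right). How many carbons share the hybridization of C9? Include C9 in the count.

9

C9 is sp3 (only σ bonds).
C1: sp2
C2: sp2
C3: sp
C4: sp
C5: sp3 ✓
C6: sp3 ✓
C7: sp3 ✓
C8: sp3 ✓
C9: sp3 ✓
C10: sp3 ✓
C11: sp3 ✓
C12: sp3 ✓
C13: sp3 ✓
9 carbons are sp3.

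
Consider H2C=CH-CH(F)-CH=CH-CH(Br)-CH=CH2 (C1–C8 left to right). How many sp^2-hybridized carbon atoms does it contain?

6

C1: sp2 ✓
C2: sp2 ✓
C3: sp3
C4: sp2 ✓
C5: sp2 ✓
C6: sp3
C7: sp2 ✓
C8: sp2 ✓
C1, C2, C4, C5, C7, C8 → 6 sp2 carbons.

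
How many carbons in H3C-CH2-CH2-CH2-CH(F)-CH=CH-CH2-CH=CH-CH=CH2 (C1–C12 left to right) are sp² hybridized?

6

C1: sp3
C2: sp3
C3: sp3
C4: sp3
C5: sp3
C6: sp2 ✓
C7: sp2 ✓
C8: sp3
C9: sp2 ✓
C10: sp2 ✓
C11: sp2 ✓
C12: sp2 ✓
C6, C7, C9, C10, C11, C12 → 6 sp2 carbons.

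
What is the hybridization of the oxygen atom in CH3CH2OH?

The oxygen atom — 2 σ bonds and 2 lone pairs. Steric number 4, so sp3.

sp3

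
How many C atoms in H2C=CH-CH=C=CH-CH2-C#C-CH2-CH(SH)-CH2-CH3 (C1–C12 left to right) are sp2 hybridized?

4

C1: sp2 ✓
C2: sp2 ✓
C3: sp2 ✓
C4: sp
C5: sp2 ✓
C6: sp3
C7: sp
C8: sp
C9: sp3
C10: sp3
C11: sp3
C12: sp3
C1, C2, C3, C5 → 4 sp2 carbons.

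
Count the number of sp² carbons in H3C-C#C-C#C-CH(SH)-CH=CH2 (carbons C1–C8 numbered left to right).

2

C1: sp3
C2: sp
C3: sp
C4: sp
C5: sp
C6: sp3
C7: sp2 ✓
C8: sp2 ✓
C7, C8 → 2 sp2 carbons.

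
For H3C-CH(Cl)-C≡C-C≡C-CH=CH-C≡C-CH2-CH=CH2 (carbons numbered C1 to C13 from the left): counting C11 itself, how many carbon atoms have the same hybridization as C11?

C11 is sp3 (only σ bonds).
C1: sp3 ✓
C2: sp3 ✓
C3: sp
C4: sp
C5: sp
C6: sp
C7: sp2
C8: sp2
C9: sp
C10: sp
C11: sp3 ✓
C12: sp2
C13: sp2
3 carbons are sp3.

3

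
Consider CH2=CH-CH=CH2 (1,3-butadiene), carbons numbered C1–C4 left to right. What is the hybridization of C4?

sp2

C4: 3 σ bonds, plus one π bond — 3 electron domains, sp2.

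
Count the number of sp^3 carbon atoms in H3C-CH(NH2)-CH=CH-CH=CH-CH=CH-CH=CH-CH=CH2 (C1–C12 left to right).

C1: sp3 ✓
C2: sp3 ✓
C3: sp2
C4: sp2
C5: sp2
C6: sp2
C7: sp2
C8: sp2
C9: sp2
C10: sp2
C11: sp2
C12: sp2
C1, C2 → 2 sp3 carbons.

2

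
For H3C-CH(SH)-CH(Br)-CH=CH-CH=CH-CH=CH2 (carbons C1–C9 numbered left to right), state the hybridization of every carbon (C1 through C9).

C1 (4 σ bonds) has steric number 4: sp3.
C2 has 4 σ bonds: steric number 4 → sp3.
C3: 4 σ bonds — 4 electron domains, sp3.
C4 — 3 σ bonds, plus one π bond. Steric number 3, so sp2.
C5 — 3 σ bonds, plus one π bond. Steric number 3, so sp2.
C6 — 3 σ bonds, plus one π bond. Steric number 3, so sp2.
C7 carries 3 σ bonds, plus one π bond, giving a steric number of 3, so it is sp2.
C8 is sp2: 3 σ bonds, plus one π bond, 3 electron-density regions.
C9 — 3 σ bonds, plus one π bond. Steric number 3, so sp2.

C1 sp3, C2 sp3, C3 sp3, C4 sp2, C5 sp2, C6 sp2, C7 sp2, C8 sp2, C9 sp2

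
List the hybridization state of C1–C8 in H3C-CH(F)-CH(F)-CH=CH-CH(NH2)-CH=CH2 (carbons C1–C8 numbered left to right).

C1 — 4 σ bonds. Steric number 4, so sp3.
C2: 4 σ bonds; 4 regions of electron density → sp3.
C3: 4 σ bonds; 4 regions of electron density → sp3.
C4 — 3 σ bonds, plus one π bond. Steric number 3, so sp2.
C5 is sp2: 3 σ bonds, plus one π bond, 3 electron-density regions.
C6 (4 σ bonds) has steric number 4: sp3.
C7 carries 3 σ bonds, plus one π bond, giving a steric number of 3, so it is sp2.
C8: 3 σ bonds, plus one π bond — 3 electron domains, sp2.

C1 sp3, C2 sp3, C3 sp3, C4 sp2, C5 sp2, C6 sp3, C7 sp2, C8 sp2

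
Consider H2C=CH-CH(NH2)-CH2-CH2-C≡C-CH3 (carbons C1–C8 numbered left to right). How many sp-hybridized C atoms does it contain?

2

C1: sp2
C2: sp2
C3: sp3
C4: sp3
C5: sp3
C6: sp ✓
C7: sp ✓
C8: sp3
C6, C7 → 2 sp carbons.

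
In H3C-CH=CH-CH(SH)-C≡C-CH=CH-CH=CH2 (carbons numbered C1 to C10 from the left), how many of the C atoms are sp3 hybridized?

2

C1: sp3 ✓
C2: sp2
C3: sp2
C4: sp3 ✓
C5: sp
C6: sp
C7: sp2
C8: sp2
C9: sp2
C10: sp2
C1, C4 → 2 sp3 carbons.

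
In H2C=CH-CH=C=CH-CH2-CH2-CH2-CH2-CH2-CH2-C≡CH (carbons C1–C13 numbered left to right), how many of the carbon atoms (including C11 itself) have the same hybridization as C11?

C11 is sp3 (only σ bonds).
C1: sp2
C2: sp2
C3: sp2
C4: sp
C5: sp2
C6: sp3 ✓
C7: sp3 ✓
C8: sp3 ✓
C9: sp3 ✓
C10: sp3 ✓
C11: sp3 ✓
C12: sp
C13: sp
6 carbons are sp3.

6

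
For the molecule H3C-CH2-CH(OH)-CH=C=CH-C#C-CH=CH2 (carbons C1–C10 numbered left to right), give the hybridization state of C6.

sp^2

C6 carries 3 σ bonds, plus one π bond, giving a steric number of 3, so it is sp2.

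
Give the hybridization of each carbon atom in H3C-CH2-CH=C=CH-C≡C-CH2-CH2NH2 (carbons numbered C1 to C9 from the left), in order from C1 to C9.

C1 (4 σ bonds) has steric number 4: sp3.
C2 is sp3: 4 σ bonds, 4 electron-density regions.
C3 carries 3 σ bonds, plus one π bond, giving a steric number of 3, so it is sp2.
C4 has 2 σ bonds, plus two π bonds: steric number 2 → sp.
C5: 3 σ bonds, plus one π bond — 3 electron domains, sp2.
C6: 2 σ bonds, plus two π bonds; 2 regions of electron density → sp.
C7 — 2 σ bonds, plus two π bonds. Steric number 2, so sp.
C8: 4 σ bonds — 4 electron domains, sp3.
C9 is sp3: 4 σ bonds, 4 electron-density regions.

C1 sp3, C2 sp3, C3 sp2, C4 sp, C5 sp2, C6 sp, C7 sp, C8 sp3, C9 sp3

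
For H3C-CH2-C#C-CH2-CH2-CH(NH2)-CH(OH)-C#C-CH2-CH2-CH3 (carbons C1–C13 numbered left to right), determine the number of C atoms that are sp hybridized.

4

C1: sp3
C2: sp3
C3: sp ✓
C4: sp ✓
C5: sp3
C6: sp3
C7: sp3
C8: sp3
C9: sp ✓
C10: sp ✓
C11: sp3
C12: sp3
C13: sp3
C3, C4, C9, C10 → 4 sp carbons.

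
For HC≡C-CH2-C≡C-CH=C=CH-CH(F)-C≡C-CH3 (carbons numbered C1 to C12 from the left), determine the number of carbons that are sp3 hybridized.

3

C1: sp
C2: sp
C3: sp3 ✓
C4: sp
C5: sp
C6: sp2
C7: sp
C8: sp2
C9: sp3 ✓
C10: sp
C11: sp
C12: sp3 ✓
C3, C9, C12 → 3 sp3 carbons.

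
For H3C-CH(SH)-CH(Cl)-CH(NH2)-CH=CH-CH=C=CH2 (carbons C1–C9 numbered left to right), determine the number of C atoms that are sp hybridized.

1

C1: sp3
C2: sp3
C3: sp3
C4: sp3
C5: sp2
C6: sp2
C7: sp2
C8: sp ✓
C9: sp2
C8 → 1 sp carbon.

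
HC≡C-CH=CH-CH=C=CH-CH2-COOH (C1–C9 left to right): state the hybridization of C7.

sp2

C7: 3 σ bonds, plus one π bond; 3 regions of electron density → sp2.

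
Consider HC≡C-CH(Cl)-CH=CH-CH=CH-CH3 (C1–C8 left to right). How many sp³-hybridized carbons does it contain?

2

C1: sp
C2: sp
C3: sp3 ✓
C4: sp2
C5: sp2
C6: sp2
C7: sp2
C8: sp3 ✓
C3, C8 → 2 sp3 carbons.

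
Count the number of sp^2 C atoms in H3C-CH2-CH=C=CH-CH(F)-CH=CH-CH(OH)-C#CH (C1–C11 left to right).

4

C1: sp3
C2: sp3
C3: sp2 ✓
C4: sp
C5: sp2 ✓
C6: sp3
C7: sp2 ✓
C8: sp2 ✓
C9: sp3
C10: sp
C11: sp
C3, C5, C7, C8 → 4 sp2 carbons.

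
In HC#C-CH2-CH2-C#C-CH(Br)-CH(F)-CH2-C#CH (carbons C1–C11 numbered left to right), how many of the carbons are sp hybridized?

C1: sp ✓
C2: sp ✓
C3: sp3
C4: sp3
C5: sp ✓
C6: sp ✓
C7: sp3
C8: sp3
C9: sp3
C10: sp ✓
C11: sp ✓
C1, C2, C5, C6, C10, C11 → 6 sp carbons.

6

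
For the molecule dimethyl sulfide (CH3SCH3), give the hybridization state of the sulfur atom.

sp3

The sulfur atom is sp3: 2 σ bonds and 2 lone pairs, 4 electron-density regions.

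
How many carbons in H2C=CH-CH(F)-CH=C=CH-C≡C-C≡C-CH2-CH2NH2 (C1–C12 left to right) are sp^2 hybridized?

C1: sp2 ✓
C2: sp2 ✓
C3: sp3
C4: sp2 ✓
C5: sp
C6: sp2 ✓
C7: sp
C8: sp
C9: sp
C10: sp
C11: sp3
C12: sp3
C1, C2, C4, C6 → 4 sp2 carbons.

4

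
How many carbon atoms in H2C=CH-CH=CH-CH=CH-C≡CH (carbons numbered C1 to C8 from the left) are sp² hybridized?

C1: sp2 ✓
C2: sp2 ✓
C3: sp2 ✓
C4: sp2 ✓
C5: sp2 ✓
C6: sp2 ✓
C7: sp
C8: sp
C1, C2, C3, C4, C5, C6 → 6 sp2 carbons.

6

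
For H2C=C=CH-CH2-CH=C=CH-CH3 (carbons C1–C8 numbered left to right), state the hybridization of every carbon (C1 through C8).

C1 carries 3 σ bonds, plus one π bond, giving a steric number of 3, so it is sp2.
C2: 2 σ bonds, plus two π bonds; 2 regions of electron density → sp.
C3 — 3 σ bonds, plus one π bond. Steric number 3, so sp2.
C4 carries 4 σ bonds, giving a steric number of 4, so it is sp3.
C5: 3 σ bonds, plus one π bond — 3 electron domains, sp2.
C6: 2 σ bonds, plus two π bonds; 2 regions of electron density → sp.
C7: 3 σ bonds, plus one π bond — 3 electron domains, sp2.
C8 is sp3: 4 σ bonds, 4 electron-density regions.

C1 sp2, C2 sp, C3 sp2, C4 sp3, C5 sp2, C6 sp, C7 sp2, C8 sp3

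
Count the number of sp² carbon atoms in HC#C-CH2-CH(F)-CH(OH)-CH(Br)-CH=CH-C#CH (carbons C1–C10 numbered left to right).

C1: sp
C2: sp
C3: sp3
C4: sp3
C5: sp3
C6: sp3
C7: sp2 ✓
C8: sp2 ✓
C9: sp
C10: sp
C7, C8 → 2 sp2 carbons.

2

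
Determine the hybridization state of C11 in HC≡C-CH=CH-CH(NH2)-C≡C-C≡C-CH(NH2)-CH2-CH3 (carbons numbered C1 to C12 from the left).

C11 (4 σ bonds) has steric number 4: sp3.

sp3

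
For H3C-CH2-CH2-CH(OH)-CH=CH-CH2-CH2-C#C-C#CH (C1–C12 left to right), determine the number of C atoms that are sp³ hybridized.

6

C1: sp3 ✓
C2: sp3 ✓
C3: sp3 ✓
C4: sp3 ✓
C5: sp2
C6: sp2
C7: sp3 ✓
C8: sp3 ✓
C9: sp
C10: sp
C11: sp
C12: sp
C1, C2, C3, C4, C7, C8 → 6 sp3 carbons.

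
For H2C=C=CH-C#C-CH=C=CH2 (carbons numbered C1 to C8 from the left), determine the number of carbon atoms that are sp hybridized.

C1: sp2
C2: sp ✓
C3: sp2
C4: sp ✓
C5: sp ✓
C6: sp2
C7: sp ✓
C8: sp2
C2, C4, C5, C7 → 4 sp carbons.

4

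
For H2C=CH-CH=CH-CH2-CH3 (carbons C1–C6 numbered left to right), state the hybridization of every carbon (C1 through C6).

C1 sp2, C2 sp2, C3 sp2, C4 sp2, C5 sp3, C6 sp3

C1 has 3 σ bonds, plus one π bond: steric number 3 → sp2.
C2: 3 σ bonds, plus one π bond — 3 electron domains, sp2.
C3 — 3 σ bonds, plus one π bond. Steric number 3, so sp2.
C4 has 3 σ bonds, plus one π bond: steric number 3 → sp2.
C5: 4 σ bonds — 4 electron domains, sp3.
C6: 4 σ bonds — 4 electron domains, sp3.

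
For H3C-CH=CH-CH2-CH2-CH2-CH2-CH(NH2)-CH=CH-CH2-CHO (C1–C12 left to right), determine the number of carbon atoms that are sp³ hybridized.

C1: sp3 ✓
C2: sp2
C3: sp2
C4: sp3 ✓
C5: sp3 ✓
C6: sp3 ✓
C7: sp3 ✓
C8: sp3 ✓
C9: sp2
C10: sp2
C11: sp3 ✓
C12: sp2
C1, C4, C5, C6, C7, C8, C11 → 7 sp3 carbons.

7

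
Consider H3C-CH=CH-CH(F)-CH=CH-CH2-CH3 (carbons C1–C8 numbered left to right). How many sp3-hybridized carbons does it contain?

4

C1: sp3 ✓
C2: sp2
C3: sp2
C4: sp3 ✓
C5: sp2
C6: sp2
C7: sp3 ✓
C8: sp3 ✓
C1, C4, C7, C8 → 4 sp3 carbons.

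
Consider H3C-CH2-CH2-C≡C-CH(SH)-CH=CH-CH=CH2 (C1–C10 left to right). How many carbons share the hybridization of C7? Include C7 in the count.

4

C7 is sp2 (one π bond).
C1: sp3
C2: sp3
C3: sp3
C4: sp
C5: sp
C6: sp3
C7: sp2 ✓
C8: sp2 ✓
C9: sp2 ✓
C10: sp2 ✓
4 carbons are sp2.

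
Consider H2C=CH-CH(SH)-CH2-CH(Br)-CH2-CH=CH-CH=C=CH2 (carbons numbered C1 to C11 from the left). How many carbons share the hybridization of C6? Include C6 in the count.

C6 is sp3 (only σ bonds).
C1: sp2
C2: sp2
C3: sp3 ✓
C4: sp3 ✓
C5: sp3 ✓
C6: sp3 ✓
C7: sp2
C8: sp2
C9: sp2
C10: sp
C11: sp2
4 carbons are sp3.

4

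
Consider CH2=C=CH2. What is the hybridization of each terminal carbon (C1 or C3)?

sp^2

Each terminal carbon (C1 or C3) carries 3 σ bonds, plus one π bond, giving a steric number of 3, so it is sp2.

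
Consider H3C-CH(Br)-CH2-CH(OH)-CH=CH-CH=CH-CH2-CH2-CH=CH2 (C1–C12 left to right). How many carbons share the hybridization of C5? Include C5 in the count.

C5 is sp2 (one π bond).
C1: sp3
C2: sp3
C3: sp3
C4: sp3
C5: sp2 ✓
C6: sp2 ✓
C7: sp2 ✓
C8: sp2 ✓
C9: sp3
C10: sp3
C11: sp2 ✓
C12: sp2 ✓
6 carbons are sp2.

6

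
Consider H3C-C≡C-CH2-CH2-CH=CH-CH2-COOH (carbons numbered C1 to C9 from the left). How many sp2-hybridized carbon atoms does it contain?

3

C1: sp3
C2: sp
C3: sp
C4: sp3
C5: sp3
C6: sp2 ✓
C7: sp2 ✓
C8: sp3
C9: sp2 ✓
C6, C7, C9 → 3 sp2 carbons.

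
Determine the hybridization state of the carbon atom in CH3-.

Three σ bonds + one lone pair = steric number 4 → sp3, pyramidal.

sp^3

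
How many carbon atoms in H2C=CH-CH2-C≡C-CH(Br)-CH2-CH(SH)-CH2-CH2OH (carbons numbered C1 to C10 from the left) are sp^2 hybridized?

C1: sp2 ✓
C2: sp2 ✓
C3: sp3
C4: sp
C5: sp
C6: sp3
C7: sp3
C8: sp3
C9: sp3
C10: sp3
C1, C2 → 2 sp2 carbons.

2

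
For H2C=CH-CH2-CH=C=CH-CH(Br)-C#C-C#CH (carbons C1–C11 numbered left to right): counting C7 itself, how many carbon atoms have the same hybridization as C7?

2

C7 is sp3 (only σ bonds).
C1: sp2
C2: sp2
C3: sp3 ✓
C4: sp2
C5: sp
C6: sp2
C7: sp3 ✓
C8: sp
C9: sp
C10: sp
C11: sp
2 carbons are sp3.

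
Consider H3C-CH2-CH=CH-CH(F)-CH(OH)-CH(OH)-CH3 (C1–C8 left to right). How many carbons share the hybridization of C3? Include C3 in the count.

2

C3 is sp2 (one π bond).
C1: sp3
C2: sp3
C3: sp2 ✓
C4: sp2 ✓
C5: sp3
C6: sp3
C7: sp3
C8: sp3
2 carbons are sp2.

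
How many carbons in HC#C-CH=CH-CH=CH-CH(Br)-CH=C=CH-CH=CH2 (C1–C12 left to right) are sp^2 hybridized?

8

C1: sp
C2: sp
C3: sp2 ✓
C4: sp2 ✓
C5: sp2 ✓
C6: sp2 ✓
C7: sp3
C8: sp2 ✓
C9: sp
C10: sp2 ✓
C11: sp2 ✓
C12: sp2 ✓
C3, C4, C5, C6, C8, C10, C11, C12 → 8 sp2 carbons.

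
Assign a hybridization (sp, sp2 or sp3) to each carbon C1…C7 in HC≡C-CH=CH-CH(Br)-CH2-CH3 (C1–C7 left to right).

C1 sp, C2 sp, C3 sp2, C4 sp2, C5 sp3, C6 sp3, C7 sp3

C1 (2 σ bonds, plus two π bonds) has steric number 2: sp.
C2: 2 σ bonds, plus two π bonds; 2 regions of electron density → sp.
C3 has 3 σ bonds, plus one π bond: steric number 3 → sp2.
C4: 3 σ bonds, plus one π bond; 3 regions of electron density → sp2.
C5: 4 σ bonds — 4 electron domains, sp3.
C6 carries 4 σ bonds, giving a steric number of 4, so it is sp3.
C7 carries 4 σ bonds, giving a steric number of 4, so it is sp3.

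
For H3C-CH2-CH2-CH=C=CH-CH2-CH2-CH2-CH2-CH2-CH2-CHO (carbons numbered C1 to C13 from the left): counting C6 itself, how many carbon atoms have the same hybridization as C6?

C6 is sp2 (one π bond).
C1: sp3
C2: sp3
C3: sp3
C4: sp2 ✓
C5: sp
C6: sp2 ✓
C7: sp3
C8: sp3
C9: sp3
C10: sp3
C11: sp3
C12: sp3
C13: sp2 ✓
3 carbons are sp2.

3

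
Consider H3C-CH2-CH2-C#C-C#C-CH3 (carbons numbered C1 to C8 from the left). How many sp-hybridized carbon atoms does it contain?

C1: sp3
C2: sp3
C3: sp3
C4: sp ✓
C5: sp ✓
C6: sp ✓
C7: sp ✓
C8: sp3
C4, C5, C6, C7 → 4 sp carbons.

4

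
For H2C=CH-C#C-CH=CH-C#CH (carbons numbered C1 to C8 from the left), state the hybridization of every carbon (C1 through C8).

C1: 3 σ bonds, plus one π bond; 3 regions of electron density → sp2.
C2 is sp2: 3 σ bonds, plus one π bond, 3 electron-density regions.
C3: 2 σ bonds, plus two π bonds; 2 regions of electron density → sp.
C4 — 2 σ bonds, plus two π bonds. Steric number 2, so sp.
C5 — 3 σ bonds, plus one π bond. Steric number 3, so sp2.
C6 (3 σ bonds, plus one π bond) has steric number 3: sp2.
C7: 2 σ bonds, plus two π bonds — 2 electron domains, sp.
C8: 2 σ bonds, plus two π bonds — 2 electron domains, sp.

C1 sp2, C2 sp2, C3 sp, C4 sp, C5 sp2, C6 sp2, C7 sp, C8 sp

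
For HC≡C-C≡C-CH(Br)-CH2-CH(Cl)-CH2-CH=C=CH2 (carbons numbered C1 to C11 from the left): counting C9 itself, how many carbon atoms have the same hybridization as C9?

2

C9 is sp2 (one π bond).
C1: sp
C2: sp
C3: sp
C4: sp
C5: sp3
C6: sp3
C7: sp3
C8: sp3
C9: sp2 ✓
C10: sp
C11: sp2 ✓
2 carbons are sp2.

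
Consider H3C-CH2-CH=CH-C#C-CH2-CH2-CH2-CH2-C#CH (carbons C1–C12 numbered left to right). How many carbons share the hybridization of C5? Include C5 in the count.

4

C5 is sp (two π bonds).
C1: sp3
C2: sp3
C3: sp2
C4: sp2
C5: sp ✓
C6: sp ✓
C7: sp3
C8: sp3
C9: sp3
C10: sp3
C11: sp ✓
C12: sp ✓
4 carbons are sp.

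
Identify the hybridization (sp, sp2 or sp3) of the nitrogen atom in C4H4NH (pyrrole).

sp2

N has three σ bonds; its lone pair occupies the p orbital and is part of the aromatic π system, so N is sp2 (not the sp3 a naive steric count of 4 would give).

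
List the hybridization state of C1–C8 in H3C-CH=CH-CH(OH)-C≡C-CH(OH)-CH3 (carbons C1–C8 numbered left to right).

C1 sp3, C2 sp2, C3 sp2, C4 sp3, C5 sp, C6 sp, C7 sp3, C8 sp3

C1: 4 σ bonds; 4 regions of electron density → sp3.
C2 — 3 σ bonds, plus one π bond. Steric number 3, so sp2.
C3 is sp2: 3 σ bonds, plus one π bond, 3 electron-density regions.
C4 is sp3: 4 σ bonds, 4 electron-density regions.
C5 (2 σ bonds, plus two π bonds) has steric number 2: sp.
C6 carries 2 σ bonds, plus two π bonds, giving a steric number of 2, so it is sp.
C7 has 4 σ bonds: steric number 4 → sp3.
C8 is sp3: 4 σ bonds, 4 electron-density regions.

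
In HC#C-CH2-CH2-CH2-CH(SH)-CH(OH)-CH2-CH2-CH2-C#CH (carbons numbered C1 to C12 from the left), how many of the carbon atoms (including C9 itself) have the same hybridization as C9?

C9 is sp3 (only σ bonds).
C1: sp
C2: sp
C3: sp3 ✓
C4: sp3 ✓
C5: sp3 ✓
C6: sp3 ✓
C7: sp3 ✓
C8: sp3 ✓
C9: sp3 ✓
C10: sp3 ✓
C11: sp
C12: sp
8 carbons are sp3.

8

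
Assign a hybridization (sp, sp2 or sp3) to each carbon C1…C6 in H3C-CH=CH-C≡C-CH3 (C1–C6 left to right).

C1 (4 σ bonds) has steric number 4: sp3.
C2 — 3 σ bonds, plus one π bond. Steric number 3, so sp2.
C3 carries 3 σ bonds, plus one π bond, giving a steric number of 3, so it is sp2.
C4 has 2 σ bonds, plus two π bonds: steric number 2 → sp.
C5 has 2 σ bonds, plus two π bonds: steric number 2 → sp.
C6: 4 σ bonds; 4 regions of electron density → sp3.

C1 sp3, C2 sp2, C3 sp2, C4 sp, C5 sp, C6 sp3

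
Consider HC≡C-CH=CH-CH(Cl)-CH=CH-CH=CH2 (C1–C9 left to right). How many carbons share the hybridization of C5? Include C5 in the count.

1

C5 is sp3 (only σ bonds).
C1: sp
C2: sp
C3: sp2
C4: sp2
C5: sp3 ✓
C6: sp2
C7: sp2
C8: sp2
C9: sp2
1 carbon is sp3.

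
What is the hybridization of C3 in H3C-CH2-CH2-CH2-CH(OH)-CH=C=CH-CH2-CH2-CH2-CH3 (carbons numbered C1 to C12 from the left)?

C3: 4 σ bonds; 4 regions of electron density → sp3.

sp^3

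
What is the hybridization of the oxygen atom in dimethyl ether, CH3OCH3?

Two σ bonds + two lone pairs = steric number 4 → sp3.

sp^3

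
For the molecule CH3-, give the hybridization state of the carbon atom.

Three σ bonds + one lone pair = steric number 4 → sp3, pyramidal.

sp³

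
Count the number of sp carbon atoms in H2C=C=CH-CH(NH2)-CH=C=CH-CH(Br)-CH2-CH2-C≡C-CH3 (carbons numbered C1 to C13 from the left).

C1: sp2
C2: sp ✓
C3: sp2
C4: sp3
C5: sp2
C6: sp ✓
C7: sp2
C8: sp3
C9: sp3
C10: sp3
C11: sp ✓
C12: sp ✓
C13: sp3
C2, C6, C11, C12 → 4 sp carbons.

4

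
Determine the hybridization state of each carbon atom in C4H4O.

Each carbon atom (3 σ bonds, plus one π bond) has steric number 3: sp2.

sp2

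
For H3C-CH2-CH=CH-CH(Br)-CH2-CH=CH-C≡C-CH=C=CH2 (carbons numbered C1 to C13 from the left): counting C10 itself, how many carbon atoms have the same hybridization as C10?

C10 is sp (two π bonds).
C1: sp3
C2: sp3
C3: sp2
C4: sp2
C5: sp3
C6: sp3
C7: sp2
C8: sp2
C9: sp ✓
C10: sp ✓
C11: sp2
C12: sp ✓
C13: sp2
3 carbons are sp.

3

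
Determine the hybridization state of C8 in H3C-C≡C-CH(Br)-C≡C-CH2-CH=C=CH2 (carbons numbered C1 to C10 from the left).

sp²

C8: 3 σ bonds, plus one π bond — 3 electron domains, sp2.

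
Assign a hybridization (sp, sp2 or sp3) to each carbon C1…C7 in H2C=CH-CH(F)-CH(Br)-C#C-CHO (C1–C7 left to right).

C1 sp2, C2 sp2, C3 sp3, C4 sp3, C5 sp, C6 sp, C7 sp2

C1: 3 σ bonds, plus one π bond — 3 electron domains, sp2.
C2 carries 3 σ bonds, plus one π bond, giving a steric number of 3, so it is sp2.
C3 has 4 σ bonds: steric number 4 → sp3.
C4 has 4 σ bonds: steric number 4 → sp3.
C5 is sp: 2 σ bonds, plus two π bonds, 2 electron-density regions.
C6 has 2 σ bonds, plus two π bonds: steric number 2 → sp.
C7 — 3 σ bonds, plus one π bond. Steric number 3, so sp2.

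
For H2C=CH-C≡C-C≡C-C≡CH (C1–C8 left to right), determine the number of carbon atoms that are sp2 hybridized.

2

C1: sp2 ✓
C2: sp2 ✓
C3: sp
C4: sp
C5: sp
C6: sp
C7: sp
C8: sp
C1, C2 → 2 sp2 carbons.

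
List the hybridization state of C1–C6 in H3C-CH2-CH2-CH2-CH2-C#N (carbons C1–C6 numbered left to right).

C1 (4 σ bonds) has steric number 4: sp3.
C2 is sp3: 4 σ bonds, 4 electron-density regions.
C3 has 4 σ bonds: steric number 4 → sp3.
C4 — 4 σ bonds. Steric number 4, so sp3.
C5: 4 σ bonds — 4 electron domains, sp3.
C6 (2 σ bonds, plus two π bonds) has steric number 2: sp.

C1 sp3, C2 sp3, C3 sp3, C4 sp3, C5 sp3, C6 sp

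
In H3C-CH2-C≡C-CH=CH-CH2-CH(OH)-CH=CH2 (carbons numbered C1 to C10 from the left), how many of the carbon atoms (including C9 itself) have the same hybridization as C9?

C9 is sp2 (one π bond).
C1: sp3
C2: sp3
C3: sp
C4: sp
C5: sp2 ✓
C6: sp2 ✓
C7: sp3
C8: sp3
C9: sp2 ✓
C10: sp2 ✓
4 carbons are sp2.

4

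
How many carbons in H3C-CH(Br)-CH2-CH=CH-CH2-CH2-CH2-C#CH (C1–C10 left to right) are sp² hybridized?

C1: sp3
C2: sp3
C3: sp3
C4: sp2 ✓
C5: sp2 ✓
C6: sp3
C7: sp3
C8: sp3
C9: sp
C10: sp
C4, C5 → 2 sp2 carbons.

2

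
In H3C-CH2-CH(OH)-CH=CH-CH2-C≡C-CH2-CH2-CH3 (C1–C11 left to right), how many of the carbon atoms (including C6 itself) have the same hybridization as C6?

C6 is sp3 (only σ bonds).
C1: sp3 ✓
C2: sp3 ✓
C3: sp3 ✓
C4: sp2
C5: sp2
C6: sp3 ✓
C7: sp
C8: sp
C9: sp3 ✓
C10: sp3 ✓
C11: sp3 ✓
7 carbons are sp3.

7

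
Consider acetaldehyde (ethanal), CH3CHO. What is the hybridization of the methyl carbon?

sp^3

The methyl carbon — 4 σ bonds. Steric number 4, so sp3.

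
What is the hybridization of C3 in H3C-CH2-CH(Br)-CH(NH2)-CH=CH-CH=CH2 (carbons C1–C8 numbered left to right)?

sp3

C3 carries 4 σ bonds, giving a steric number of 4, so it is sp3.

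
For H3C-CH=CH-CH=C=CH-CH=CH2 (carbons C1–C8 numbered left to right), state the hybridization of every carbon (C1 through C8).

C1 — 4 σ bonds. Steric number 4, so sp3.
C2: 3 σ bonds, plus one π bond; 3 regions of electron density → sp2.
C3 (3 σ bonds, plus one π bond) has steric number 3: sp2.
C4 carries 3 σ bonds, plus one π bond, giving a steric number of 3, so it is sp2.
C5 carries 2 σ bonds, plus two π bonds, giving a steric number of 2, so it is sp.
C6 has 3 σ bonds, plus one π bond: steric number 3 → sp2.
C7 — 3 σ bonds, plus one π bond. Steric number 3, so sp2.
C8 has 3 σ bonds, plus one π bond: steric number 3 → sp2.

C1 sp3, C2 sp2, C3 sp2, C4 sp2, C5 sp, C6 sp2, C7 sp2, C8 sp2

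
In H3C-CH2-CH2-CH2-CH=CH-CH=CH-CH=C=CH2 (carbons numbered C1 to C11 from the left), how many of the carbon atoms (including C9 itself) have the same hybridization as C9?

6

C9 is sp2 (one π bond).
C1: sp3
C2: sp3
C3: sp3
C4: sp3
C5: sp2 ✓
C6: sp2 ✓
C7: sp2 ✓
C8: sp2 ✓
C9: sp2 ✓
C10: sp
C11: sp2 ✓
6 carbons are sp2.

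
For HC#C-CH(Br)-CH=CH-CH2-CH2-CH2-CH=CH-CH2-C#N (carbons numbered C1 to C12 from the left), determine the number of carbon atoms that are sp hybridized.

C1: sp ✓
C2: sp ✓
C3: sp3
C4: sp2
C5: sp2
C6: sp3
C7: sp3
C8: sp3
C9: sp2
C10: sp2
C11: sp3
C12: sp ✓
C1, C2, C12 → 3 sp carbons.

3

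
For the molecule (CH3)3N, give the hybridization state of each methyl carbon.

sp³

Each methyl carbon: 4 σ bonds; 4 regions of electron density → sp3.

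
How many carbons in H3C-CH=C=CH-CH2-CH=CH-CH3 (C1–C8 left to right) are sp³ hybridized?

C1: sp3 ✓
C2: sp2
C3: sp
C4: sp2
C5: sp3 ✓
C6: sp2
C7: sp2
C8: sp3 ✓
C1, C5, C8 → 3 sp3 carbons.

3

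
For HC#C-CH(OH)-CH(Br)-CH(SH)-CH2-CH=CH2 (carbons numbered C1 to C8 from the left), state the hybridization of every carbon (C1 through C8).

C1 sp, C2 sp, C3 sp3, C4 sp3, C5 sp3, C6 sp3, C7 sp2, C8 sp2

C1 — 2 σ bonds, plus two π bonds. Steric number 2, so sp.
C2 (2 σ bonds, plus two π bonds) has steric number 2: sp.
C3: 4 σ bonds; 4 regions of electron density → sp3.
C4 — 4 σ bonds. Steric number 4, so sp3.
C5: 4 σ bonds; 4 regions of electron density → sp3.
C6: 4 σ bonds — 4 electron domains, sp3.
C7: 3 σ bonds, plus one π bond; 3 regions of electron density → sp2.
C8 — 3 σ bonds, plus one π bond. Steric number 3, so sp2.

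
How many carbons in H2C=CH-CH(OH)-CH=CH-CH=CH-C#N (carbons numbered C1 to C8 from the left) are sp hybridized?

1

C1: sp2
C2: sp2
C3: sp3
C4: sp2
C5: sp2
C6: sp2
C7: sp2
C8: sp ✓
C8 → 1 sp carbon.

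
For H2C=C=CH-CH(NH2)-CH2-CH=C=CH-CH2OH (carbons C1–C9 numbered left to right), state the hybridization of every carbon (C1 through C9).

C1 sp2, C2 sp, C3 sp2, C4 sp3, C5 sp3, C6 sp2, C7 sp, C8 sp2, C9 sp3

C1 is sp2: 3 σ bonds, plus one π bond, 3 electron-density regions.
C2 has 2 σ bonds, plus two π bonds: steric number 2 → sp.
C3: 3 σ bonds, plus one π bond; 3 regions of electron density → sp2.
C4 has 4 σ bonds: steric number 4 → sp3.
C5 — 4 σ bonds. Steric number 4, so sp3.
C6 is sp2: 3 σ bonds, plus one π bond, 3 electron-density regions.
C7 carries 2 σ bonds, plus two π bonds, giving a steric number of 2, so it is sp.
C8 has 3 σ bonds, plus one π bond: steric number 3 → sp2.
C9 carries 4 σ bonds, giving a steric number of 4, so it is sp3.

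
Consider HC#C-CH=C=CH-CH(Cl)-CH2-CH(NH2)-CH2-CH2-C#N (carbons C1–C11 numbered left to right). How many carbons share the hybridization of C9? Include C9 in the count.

C9 is sp3 (only σ bonds).
C1: sp
C2: sp
C3: sp2
C4: sp
C5: sp2
C6: sp3 ✓
C7: sp3 ✓
C8: sp3 ✓
C9: sp3 ✓
C10: sp3 ✓
C11: sp
5 carbons are sp3.

5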